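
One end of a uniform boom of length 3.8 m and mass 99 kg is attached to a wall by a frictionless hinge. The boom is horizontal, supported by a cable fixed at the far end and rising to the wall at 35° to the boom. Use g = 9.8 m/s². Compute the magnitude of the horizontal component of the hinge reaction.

Take torques about the hinge: T sin 35° · 3.8 = 99×9.8×1.9 = 1843.4 N·m.
So T = 1843.4 / (0.5736 × 3.8) = 845.75 N.
ΣF_x = 0: H_x = T cos 35° = 692.79 N.

H_x ≈ 693 N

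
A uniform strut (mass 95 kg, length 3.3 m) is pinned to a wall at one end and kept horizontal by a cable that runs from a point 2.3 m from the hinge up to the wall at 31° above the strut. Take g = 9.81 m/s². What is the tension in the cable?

Take torques about the hinge: T sin 31° · 2.3 = 95×9.81×1.65 = 1537.7 N·m.
So T = 1537.7 / (0.5150 × 2.3) = 1298.1 N.

T ≈ 1300 N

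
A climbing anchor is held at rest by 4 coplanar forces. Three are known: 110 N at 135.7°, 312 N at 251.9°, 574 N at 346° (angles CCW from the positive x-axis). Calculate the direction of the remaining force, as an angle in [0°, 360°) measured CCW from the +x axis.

θ ≈ 137°

Sum the known components: ΣF_x = 381.3 N, ΣF_y = -358.6 N.
For equilibrium the remaining force must supply (−ΣF_x, −ΣF_y) = (-381.3, 358.6) N.
Magnitude = √((-381.3)² + (358.6)²) = 523.4 N; direction = atan2(358.6, -381.3) = 136.8°.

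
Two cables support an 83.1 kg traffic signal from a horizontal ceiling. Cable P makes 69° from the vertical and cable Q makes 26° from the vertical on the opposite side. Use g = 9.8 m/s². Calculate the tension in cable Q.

T_Q ≈ 763 N

Angles from the horizontal: cable P is 90° − 69° = 21°, cable Q is 90° − 26° = 64°.
Weight W = 83.1 × 9.8 = 814.4 N acts straight down.
Horizontal: T_P cos 21° = T_Q cos 64°  →  T_P = 0.4696 T_Q.
Vertical: T_P sin 21° + T_Q sin 64° = 814.4.
Substituting the horizontal relation into the vertical equation gives 1.067 T_Q = 814.4, so T_Q = 763.2 N.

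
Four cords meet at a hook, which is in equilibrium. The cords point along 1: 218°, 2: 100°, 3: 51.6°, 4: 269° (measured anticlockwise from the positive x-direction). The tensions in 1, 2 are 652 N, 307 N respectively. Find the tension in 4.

T_4 ≈ 630 N

Resolve: ΣF_x = 652 cos 218° + 307 cos 100° + T_3 cos 51.6° + T_4 cos 269° = 0.
        ΣF_y = 652 sin 218° + 307 sin 100° + T_3 sin 51.6° + T_4 sin 269° = 0.
The known terms sum to (-567.1, -99.08) N, so 0.6211 T_3 − 0.0175 T_4 = 567.1 and 0.7837 T_3 − 0.9998 T_4 = 99.08.
Solving simultaneously: T_3 = 930.7 N, T_4 = 630.4 N.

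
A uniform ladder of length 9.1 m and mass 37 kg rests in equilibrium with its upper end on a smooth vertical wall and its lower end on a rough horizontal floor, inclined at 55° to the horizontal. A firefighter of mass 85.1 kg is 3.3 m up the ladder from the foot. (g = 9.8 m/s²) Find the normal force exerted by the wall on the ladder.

N_wall ≈ 339 N

Torques about the foot: N_wall · 9.1 sin 55° = 37×9.8×4.55 cos 55° + 85.1×9.8×3.3 cos 55° → N_wall = 338.71 N.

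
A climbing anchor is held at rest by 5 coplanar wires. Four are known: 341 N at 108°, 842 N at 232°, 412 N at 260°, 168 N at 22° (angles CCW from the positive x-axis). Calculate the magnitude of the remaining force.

Sum the known components: ΣF_x = -539.5 N, ΣF_y = -682 N.
For equilibrium the remaining force must supply (−ΣF_x, −ΣF_y) = (539.5, 682) N.
Magnitude = √((539.5)² + (682)²) = 869.6 N; direction = atan2(682, 539.5) = 51.7°.

F ≈ 870 N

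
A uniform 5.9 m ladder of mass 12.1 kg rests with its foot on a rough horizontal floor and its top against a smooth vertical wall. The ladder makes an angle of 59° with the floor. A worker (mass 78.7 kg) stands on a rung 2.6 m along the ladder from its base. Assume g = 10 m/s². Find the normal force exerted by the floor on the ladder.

ΣF_y = 0: N_floor = 12.1×10 + 78.7×10 = 908 N.

N_floor ≈ 908 N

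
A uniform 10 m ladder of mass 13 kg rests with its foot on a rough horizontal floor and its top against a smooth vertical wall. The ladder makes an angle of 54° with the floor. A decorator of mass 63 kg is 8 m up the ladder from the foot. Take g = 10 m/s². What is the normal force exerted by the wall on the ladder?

N_wall ≈ 413 N

Torques about the foot: N_wall · 10 sin 54° = 13×10×5 cos 54° + 63×10×8 cos 54° → N_wall = 413.4 N.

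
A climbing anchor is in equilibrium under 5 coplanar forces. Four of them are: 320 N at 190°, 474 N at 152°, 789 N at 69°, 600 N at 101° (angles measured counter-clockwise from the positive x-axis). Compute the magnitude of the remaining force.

Sum the known components: ΣF_x = -565.4 N, ΣF_y = 1493 N.
For equilibrium the remaining force must supply (−ΣF_x, −ΣF_y) = (565.4, -1493) N.
Magnitude = √((565.4)² + (-1493)²) = 1596 N; direction = atan2(-1493, 565.4) = 290.7°.

F ≈ 1600 N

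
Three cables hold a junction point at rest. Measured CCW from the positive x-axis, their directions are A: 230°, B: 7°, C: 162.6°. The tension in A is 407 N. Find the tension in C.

T_C ≈ 672 N

Resolve: ΣF_x = 407 cos 230° + T_B cos 7° + T_C cos 162.6° = 0.
        ΣF_y = 407 sin 230° + T_B sin 7° + T_C sin 162.6° = 0.
The known terms sum to (-261.6, -311.8) N, so 0.9925 T_B − 0.9542 T_C = 261.6 and 0.1219 T_B + 0.2990 T_C = 311.8.
Solving simultaneously: T_B = 909.6 N, T_C = 671.9 N.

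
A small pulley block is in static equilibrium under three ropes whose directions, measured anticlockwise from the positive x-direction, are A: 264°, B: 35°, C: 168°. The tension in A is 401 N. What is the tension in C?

Resolve: ΣF_x = 401 cos 264° + T_B cos 35° + T_C cos 168° = 0.
        ΣF_y = 401 sin 264° + T_B sin 35° + T_C sin 168° = 0.
The known terms sum to (-41.92, -398.8) N, so 0.8192 T_B − 0.9781 T_C = 41.92 and 0.5736 T_B + 0.2079 T_C = 398.8.
Solving simultaneously: T_B = 545.3 N, T_C = 413.8 N.

T_C ≈ 414 N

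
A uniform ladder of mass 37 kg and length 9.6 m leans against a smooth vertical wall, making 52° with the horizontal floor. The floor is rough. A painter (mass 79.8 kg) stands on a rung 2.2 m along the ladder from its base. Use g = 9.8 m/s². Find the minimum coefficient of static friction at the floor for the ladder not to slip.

ΣF_y = 0: N_floor = 37×9.8 + 79.8×9.8 = 1144.6 N.
Torques about the foot: N_wall · 9.6 sin 52° = 37×9.8×4.8 cos 52° + 79.8×9.8×2.2 cos 52° → N_wall = 281.67 N.
ΣF_x = 0: f_floor = N_wall = 281.67 N.
μ_min = f_floor / N_floor = 281.67 / 1144.6 = 0.2461.

μ_min ≈ 0.246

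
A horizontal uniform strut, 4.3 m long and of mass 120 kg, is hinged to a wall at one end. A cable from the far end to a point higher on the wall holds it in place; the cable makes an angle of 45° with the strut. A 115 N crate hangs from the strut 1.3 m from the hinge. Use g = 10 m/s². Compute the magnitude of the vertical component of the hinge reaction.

Take torques about the hinge: T sin 45° · 4.3 = 120×10×2.15 + 115×1.3 = 2729.5 N·m.
So T = 2729.5 / (0.7071 × 4.3) = 897.7 N.
ΣF_y = 0: H_y = (120×10 + 115) − T sin 45° = 1315 − 634.77 = 680.23 N.

|H_y| ≈ 680 N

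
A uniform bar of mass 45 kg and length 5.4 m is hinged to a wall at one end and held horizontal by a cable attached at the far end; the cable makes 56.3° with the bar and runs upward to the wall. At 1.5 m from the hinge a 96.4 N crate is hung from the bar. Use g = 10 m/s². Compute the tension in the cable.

T ≈ 303 N

Take torques about the hinge: T sin 56.3° · 5.4 = 45×10×2.7 + 96.4×1.5 = 1359.6 N·m.
So T = 1359.6 / (0.8320 × 5.4) = 302.63 N.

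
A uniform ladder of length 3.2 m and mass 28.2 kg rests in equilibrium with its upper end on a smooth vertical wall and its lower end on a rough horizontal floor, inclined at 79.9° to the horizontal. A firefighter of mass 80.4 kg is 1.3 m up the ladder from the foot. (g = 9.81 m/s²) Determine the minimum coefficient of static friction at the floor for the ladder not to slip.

μ_min ≈ 0.0767

ΣF_y = 0: N_floor = 28.2×9.81 + 80.4×9.81 = 1065.4 N.
Torques about the foot: N_wall · 3.2 sin 79.9° = 28.2×9.81×1.6 cos 79.9° + 80.4×9.81×1.3 cos 79.9° → N_wall = 81.714 N.
ΣF_x = 0: f_floor = N_wall = 81.714 N.
μ_min = f_floor / N_floor = 81.714 / 1065.4 = 0.0767.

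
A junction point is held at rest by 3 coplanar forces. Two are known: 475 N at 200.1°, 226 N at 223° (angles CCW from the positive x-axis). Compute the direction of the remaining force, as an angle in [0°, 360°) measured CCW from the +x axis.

Sum the known components: ΣF_x = -611.4 N, ΣF_y = -317.4 N.
For equilibrium the remaining force must supply (−ΣF_x, −ΣF_y) = (611.4, 317.4) N.
Magnitude = √((611.4)² + (317.4)²) = 688.8 N; direction = atan2(317.4, 611.4) = 27.4°.

θ ≈ 27.4°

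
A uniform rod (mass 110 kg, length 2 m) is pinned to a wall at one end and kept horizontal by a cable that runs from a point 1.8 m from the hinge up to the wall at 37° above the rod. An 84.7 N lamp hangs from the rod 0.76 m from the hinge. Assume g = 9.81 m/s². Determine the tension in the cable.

T ≈ 1060 N

Take torques about the hinge: T sin 37° · 1.8 = 110×9.81×1 + 84.7×0.76 = 1143.5 N·m.
So T = 1143.5 / (0.6018 × 1.8) = 1055.6 N.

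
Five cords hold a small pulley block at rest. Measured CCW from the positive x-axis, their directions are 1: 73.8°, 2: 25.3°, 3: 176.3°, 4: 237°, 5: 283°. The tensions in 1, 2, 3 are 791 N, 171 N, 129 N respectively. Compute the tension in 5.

Resolve: ΣF_x = 791 cos 73.8° + 171 cos 25.3° + 129 cos 176.3° + T_4 cos 237° + T_5 cos 283° = 0.
        ΣF_y = 791 sin 73.8° + 171 sin 25.3° + 129 sin 176.3° + T_4 sin 237° + T_5 sin 283° = 0.
The known terms sum to (246.5, 841) N, so -0.5446 T_4 + 0.2250 T_5 = -246.5 and -0.8387 T_4 − 0.9744 T_5 = -841.
Solving simultaneously: T_4 = 597 N, T_5 = 349.3 N.

T_5 ≈ 349 N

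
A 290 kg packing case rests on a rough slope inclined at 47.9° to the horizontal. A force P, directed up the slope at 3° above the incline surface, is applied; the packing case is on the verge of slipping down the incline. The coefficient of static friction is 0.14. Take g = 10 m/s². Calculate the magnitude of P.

P ≈ 1900 N

On the verge of sliding down the incline, friction equals μN and acts up the slope.
Perpendicular: N + P sin 3° = W cos 47.9° = 1944 N.
Along incline: P cos 3° + μN = W sin 47.9° with W sin 47.9° = 2152 N.
Solving the pair for P and N: P = 1896 N, N = 1845 N (and f = μN = 258.3 N).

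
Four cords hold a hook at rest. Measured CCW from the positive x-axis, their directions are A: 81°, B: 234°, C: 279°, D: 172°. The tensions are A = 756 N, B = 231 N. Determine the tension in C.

Resolve: ΣF_x = 756 cos 81° + 231 cos 234° + T_C cos 279° + T_D cos 172° = 0.
        ΣF_y = 756 sin 81° + 231 sin 234° + T_C sin 279° + T_D sin 172° = 0.
The known terms sum to (-17.51, 559.8) N, so 0.1564 T_C − 0.9903 T_D = 17.51 and -0.9877 T_C + 0.1392 T_D = -559.8.
Solving simultaneously: T_C = 577.1 N, T_D = 73.49 N.

T_C ≈ 577 N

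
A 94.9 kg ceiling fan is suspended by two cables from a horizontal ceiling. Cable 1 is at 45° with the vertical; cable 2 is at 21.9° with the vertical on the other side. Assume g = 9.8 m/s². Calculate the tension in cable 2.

T_2 ≈ 715 N

Angles from the horizontal: cable 1 is 90° − 45° = 45°, cable 2 is 90° − 21.9° = 68.1°.
Weight W = 94.9 × 9.8 = 930 N acts straight down.
Horizontal: T_1 cos 45° = T_2 cos 68.1°  →  T_1 = 0.5275 T_2.
Vertical: T_1 sin 45° + T_2 sin 68.1° = 930.
Substituting the horizontal relation into the vertical equation gives 1.301 T_2 = 930, so T_2 = 714.9 N.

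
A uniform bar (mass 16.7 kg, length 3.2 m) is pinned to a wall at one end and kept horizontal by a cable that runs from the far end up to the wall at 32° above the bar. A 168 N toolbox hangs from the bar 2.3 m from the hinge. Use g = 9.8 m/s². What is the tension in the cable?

Take torques about the hinge: T sin 32° · 3.2 = 16.7×9.8×1.6 + 168×2.3 = 648.26 N·m.
So T = 648.26 / (0.5299 × 3.2) = 382.28 N.

T ≈ 382 N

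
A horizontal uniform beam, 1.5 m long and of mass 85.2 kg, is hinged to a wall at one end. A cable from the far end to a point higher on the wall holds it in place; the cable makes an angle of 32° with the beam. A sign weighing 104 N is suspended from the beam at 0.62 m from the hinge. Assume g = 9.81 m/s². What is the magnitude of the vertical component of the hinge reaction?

Take torques about the hinge: T sin 32° · 1.5 = 85.2×9.81×0.75 + 104×0.62 = 691.34 N·m.
So T = 691.34 / (0.5299 × 1.5) = 869.74 N.
ΣF_y = 0: H_y = (85.2×9.81 + 104) − T sin 32° = 939.81 − 460.89 = 478.92 N.

|H_y| ≈ 479 N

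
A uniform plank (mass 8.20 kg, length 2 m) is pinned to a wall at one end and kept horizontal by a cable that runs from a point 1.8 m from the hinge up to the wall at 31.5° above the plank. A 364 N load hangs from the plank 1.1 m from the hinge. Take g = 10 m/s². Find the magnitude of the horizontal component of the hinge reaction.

Take torques about the hinge: T sin 31.5° · 1.8 = 8.20×10×1 + 364×1.1 = 482.4 N·m.
So T = 482.4 / (0.5225 × 1.8) = 512.92 N.
ΣF_x = 0: H_x = T cos 31.5° = 437.34 N.

H_x ≈ 437 N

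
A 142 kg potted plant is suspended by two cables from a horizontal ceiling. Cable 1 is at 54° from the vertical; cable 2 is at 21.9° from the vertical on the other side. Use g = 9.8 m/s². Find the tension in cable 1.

Angles from the horizontal: cable 1 is 90° − 54° = 36°, cable 2 is 90° − 21.9° = 68.1°.
Weight W = 142 × 9.8 = 1392 N acts straight down.
Horizontal: T_1 cos 36° = T_2 cos 68.1°  →  T_2 = 2.169 T_1.
Vertical: T_1 sin 36° + T_2 sin 68.1° = 1392.
Substituting the horizontal relation into the vertical equation gives 2.6 T_1 = 1392, so T_1 = 535.2 N.

T_1 ≈ 535 N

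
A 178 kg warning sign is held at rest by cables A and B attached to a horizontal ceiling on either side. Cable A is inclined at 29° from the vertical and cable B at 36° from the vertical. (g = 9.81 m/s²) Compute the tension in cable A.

Angles from the horizontal: cable A is 90° − 29° = 61°, cable B is 90° − 36° = 54°.
Weight W = 178 × 9.81 = 1746 N acts straight down.
Horizontal: T_A cos 61° = T_B cos 54°  →  T_B = 0.8248 T_A.
Vertical: T_A sin 61° + T_B sin 54° = 1746.
Substituting the horizontal relation into the vertical equation gives 1.542 T_A = 1746, so T_A = 1132 N.

T_A ≈ 1130 N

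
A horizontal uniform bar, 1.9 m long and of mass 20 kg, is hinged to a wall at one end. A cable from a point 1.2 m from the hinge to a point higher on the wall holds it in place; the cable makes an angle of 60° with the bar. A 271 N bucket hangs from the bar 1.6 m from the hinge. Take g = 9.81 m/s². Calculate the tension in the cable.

T ≈ 597 N

Take torques about the hinge: T sin 60° · 1.2 = 20×9.81×0.95 + 271×1.6 = 619.99 N·m.
So T = 619.99 / (0.8660 × 1.2) = 596.59 N.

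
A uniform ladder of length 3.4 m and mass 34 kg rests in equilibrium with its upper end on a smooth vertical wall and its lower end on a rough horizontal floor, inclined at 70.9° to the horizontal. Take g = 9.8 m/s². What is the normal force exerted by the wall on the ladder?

Torques about the foot: N_wall · 3.4 sin 70.9° = 34×9.8×1.7 cos 70.9° → N_wall = 57.69 N.

N_wall ≈ 57.7 N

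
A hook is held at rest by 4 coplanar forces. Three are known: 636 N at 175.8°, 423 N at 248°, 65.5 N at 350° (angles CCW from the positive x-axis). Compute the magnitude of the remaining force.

Sum the known components: ΣF_x = -728.2 N, ΣF_y = -357 N.
For equilibrium the remaining force must supply (−ΣF_x, −ΣF_y) = (728.2, 357) N.
Magnitude = √((728.2)² + (357)²) = 811 N; direction = atan2(357, 728.2) = 26.1°.

F ≈ 811 N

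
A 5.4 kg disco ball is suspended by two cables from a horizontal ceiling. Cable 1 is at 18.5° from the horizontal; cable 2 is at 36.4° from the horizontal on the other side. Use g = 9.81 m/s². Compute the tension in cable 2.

T_2 ≈ 61.4 N

Weight W = 5.4 × 9.81 = 52.97 N acts straight down.
Horizontal: T_1 cos 18.5° = T_2 cos 36.4°  →  T_1 = 0.8488 T_2.
Vertical: T_1 sin 18.5° + T_2 sin 36.4° = 52.97.
Substituting the horizontal relation into the vertical equation gives 0.8627 T_2 = 52.97, so T_2 = 61.4 N.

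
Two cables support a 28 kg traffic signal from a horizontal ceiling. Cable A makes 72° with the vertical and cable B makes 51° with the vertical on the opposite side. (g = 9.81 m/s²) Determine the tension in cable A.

Angles from the horizontal: cable A is 90° − 72° = 18°, cable B is 90° − 51° = 39°.
Weight W = 28 × 9.81 = 274.7 N acts straight down.
Horizontal: T_A cos 18° = T_B cos 39°  →  T_B = 1.224 T_A.
Vertical: T_A sin 18° + T_B sin 39° = 274.7.
Substituting the horizontal relation into the vertical equation gives 1.079 T_A = 274.7, so T_A = 254.5 N.

T_A ≈ 255 N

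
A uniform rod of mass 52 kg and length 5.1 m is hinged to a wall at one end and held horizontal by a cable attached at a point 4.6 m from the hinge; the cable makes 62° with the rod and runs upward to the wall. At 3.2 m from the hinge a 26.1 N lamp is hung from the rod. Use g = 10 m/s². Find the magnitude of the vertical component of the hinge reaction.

|H_y| ≈ 240 N

Take torques about the hinge: T sin 62° · 4.6 = 52×10×2.55 + 26.1×3.2 = 1409.5 N·m.
So T = 1409.5 / (0.8829 × 4.6) = 347.04 N.
ΣF_y = 0: H_y = (52×10 + 26.1) − T sin 62° = 546.1 − 306.42 = 239.68 N.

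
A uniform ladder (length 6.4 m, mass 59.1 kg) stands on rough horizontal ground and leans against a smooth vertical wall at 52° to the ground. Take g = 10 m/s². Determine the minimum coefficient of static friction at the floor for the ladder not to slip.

ΣF_y = 0: N_floor = 59.1×10 = 591 N.
Torques about the foot: N_wall · 6.4 sin 52° = 59.1×10×3.2 cos 52° → N_wall = 230.87 N.
ΣF_x = 0: f_floor = N_wall = 230.87 N.
μ_min = f_floor / N_floor = 230.87 / 591 = 0.3906.

μ_min ≈ 0.391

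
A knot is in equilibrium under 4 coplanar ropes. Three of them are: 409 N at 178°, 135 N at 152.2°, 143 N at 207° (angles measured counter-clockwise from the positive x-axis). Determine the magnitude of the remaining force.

Sum the known components: ΣF_x = -655.6 N, ΣF_y = 12.32 N.
For equilibrium the remaining force must supply (−ΣF_x, −ΣF_y) = (655.6, -12.32) N.
Magnitude = √((655.6)² + (-12.32)²) = 655.7 N; direction = atan2(-12.32, 655.6) = 358.9°.

F ≈ 656 N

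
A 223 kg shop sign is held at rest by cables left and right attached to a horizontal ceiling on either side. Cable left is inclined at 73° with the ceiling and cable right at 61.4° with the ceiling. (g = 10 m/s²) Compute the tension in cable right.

T_right ≈ 913 N

Weight W = 223 × 10 = 2230 N acts straight down.
Horizontal: T_left cos 73° = T_right cos 61.4°  →  T_left = 1.637 T_right.
Vertical: T_left sin 73° + T_right sin 61.4° = 2230.
Substituting the horizontal relation into the vertical equation gives 2.444 T_right = 2230, so T_right = 912.5 N.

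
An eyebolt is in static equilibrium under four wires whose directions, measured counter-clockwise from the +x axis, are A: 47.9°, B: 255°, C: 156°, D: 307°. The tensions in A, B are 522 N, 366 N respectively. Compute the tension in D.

Resolve: ΣF_x = 522 cos 47.9° + 366 cos 255° + T_C cos 156° + T_D cos 307° = 0.
        ΣF_y = 522 sin 47.9° + 366 sin 255° + T_C sin 156° + T_D sin 307° = 0.
The known terms sum to (255.2, 33.78) N, so -0.9135 T_C + 0.6018 T_D = -255.2 and 0.4067 T_C − 0.7986 T_D = -33.78.
Solving simultaneously: T_C = 462.4 N, T_D = 277.8 N.

T_D ≈ 278 N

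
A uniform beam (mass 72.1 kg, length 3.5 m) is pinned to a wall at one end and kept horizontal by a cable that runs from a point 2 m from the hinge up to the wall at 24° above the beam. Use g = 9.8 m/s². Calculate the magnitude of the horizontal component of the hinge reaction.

Take torques about the hinge: T sin 24° · 2 = 72.1×9.8×1.75 = 1236.5 N·m.
So T = 1236.5 / (0.4067 × 2) = 1520 N.
ΣF_x = 0: H_x = T cos 24° = 1388.6 N.

H_x ≈ 1390 N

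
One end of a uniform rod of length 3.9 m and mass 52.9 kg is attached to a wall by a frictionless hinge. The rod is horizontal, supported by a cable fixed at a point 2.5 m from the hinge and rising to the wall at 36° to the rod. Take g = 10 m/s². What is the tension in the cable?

T ≈ 702 N

Take torques about the hinge: T sin 36° · 2.5 = 52.9×10×1.95 = 1031.5 N·m.
So T = 1031.5 / (0.5878 × 2.5) = 701.99 N.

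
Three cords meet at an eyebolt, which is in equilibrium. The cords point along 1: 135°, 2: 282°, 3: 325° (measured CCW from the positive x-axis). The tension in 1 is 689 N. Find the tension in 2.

T_2 ≈ 175 N

Resolve: ΣF_x = 689 cos 135° + T_2 cos 282° + T_3 cos 325° = 0.
        ΣF_y = 689 sin 135° + T_2 sin 282° + T_3 sin 325° = 0.
The known terms sum to (-487.2, 487.2) N, so 0.2079 T_2 + 0.8192 T_3 = 487.2 and -0.9781 T_2 − 0.5736 T_3 = -487.2.
Solving simultaneously: T_2 = 175.4 N, T_3 = 550.2 N.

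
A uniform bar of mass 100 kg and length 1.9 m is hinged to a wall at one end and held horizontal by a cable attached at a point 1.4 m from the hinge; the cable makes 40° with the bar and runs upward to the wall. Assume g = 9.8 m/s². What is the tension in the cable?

Take torques about the hinge: T sin 40° · 1.4 = 100×9.8×0.95 = 931 N·m.
So T = 931 / (0.6428 × 1.4) = 1034.6 N.

T ≈ 1030 N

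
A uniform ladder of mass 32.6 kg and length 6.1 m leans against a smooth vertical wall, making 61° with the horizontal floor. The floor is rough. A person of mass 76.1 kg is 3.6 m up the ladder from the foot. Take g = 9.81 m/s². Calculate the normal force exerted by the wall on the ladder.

N_wall ≈ 333 N

Torques about the foot: N_wall · 6.1 sin 61° = 32.6×9.81×3.05 cos 61° + 76.1×9.81×3.6 cos 61° → N_wall = 332.85 N.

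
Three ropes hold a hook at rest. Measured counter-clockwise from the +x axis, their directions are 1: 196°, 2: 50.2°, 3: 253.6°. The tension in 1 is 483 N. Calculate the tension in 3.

Resolve: ΣF_x = 483 cos 196° + T_2 cos 50.2° + T_3 cos 253.6° = 0.
        ΣF_y = 483 sin 196° + T_2 sin 50.2° + T_3 sin 253.6° = 0.
The known terms sum to (-464.3, -133.1) N, so 0.6401 T_2 − 0.2823 T_3 = 464.3 and 0.7683 T_2 − 0.9593 T_3 = 133.1.
Solving simultaneously: T_2 = 1027 N, T_3 = 683.6 N.

T_3 ≈ 684 N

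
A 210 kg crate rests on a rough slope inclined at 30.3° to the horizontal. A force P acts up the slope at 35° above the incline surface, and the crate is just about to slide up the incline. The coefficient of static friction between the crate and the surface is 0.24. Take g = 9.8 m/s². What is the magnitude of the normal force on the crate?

On the verge of sliding up the incline, friction equals μN and acts down the slope.
Perpendicular: N + P sin 35° = W cos 30.3° = 1777 N.
Along incline: P cos 35° = W sin 30.3° + μN  with W sin 30.3° = 1038 N.
Solving the pair for P and N: P = 1531 N, N = 898.8 N (and f = μN = 215.7 N).

N ≈ 899 N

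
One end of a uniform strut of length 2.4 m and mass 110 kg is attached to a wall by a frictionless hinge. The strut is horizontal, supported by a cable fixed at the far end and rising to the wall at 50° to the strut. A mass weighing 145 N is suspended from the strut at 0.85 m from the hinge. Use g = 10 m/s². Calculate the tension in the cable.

T ≈ 785 N

Take torques about the hinge: T sin 50° · 2.4 = 110×10×1.2 + 145×0.85 = 1443.2 N·m.
So T = 1443.2 / (0.7660 × 2.4) = 785.01 N.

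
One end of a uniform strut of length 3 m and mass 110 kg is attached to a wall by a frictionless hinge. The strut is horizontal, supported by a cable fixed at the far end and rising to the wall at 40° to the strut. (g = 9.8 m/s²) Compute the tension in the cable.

T ≈ 839 N

Take torques about the hinge: T sin 40° · 3 = 110×9.8×1.5 = 1617 N·m.
So T = 1617 / (0.6428 × 3) = 838.54 N.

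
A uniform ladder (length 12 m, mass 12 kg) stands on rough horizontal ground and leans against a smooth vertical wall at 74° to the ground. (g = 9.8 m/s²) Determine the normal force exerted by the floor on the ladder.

ΣF_y = 0: N_floor = 12×9.8 = 117.6 N.

N_floor ≈ 118 N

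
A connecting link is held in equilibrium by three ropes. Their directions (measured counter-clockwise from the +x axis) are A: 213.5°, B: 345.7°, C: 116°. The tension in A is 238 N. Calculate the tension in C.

Resolve: ΣF_x = 238 cos 213.5° + T_B cos 345.7° + T_C cos 116° = 0.
        ΣF_y = 238 sin 213.5° + T_B sin 345.7° + T_C sin 116° = 0.
The known terms sum to (-198.5, -131.4) N, so 0.9690 T_B − 0.4384 T_C = 198.5 and -0.2470 T_B + 0.8988 T_C = 131.4.
Solving simultaneously: T_B = 309.4 N, T_C = 231.2 N.

T_C ≈ 231 N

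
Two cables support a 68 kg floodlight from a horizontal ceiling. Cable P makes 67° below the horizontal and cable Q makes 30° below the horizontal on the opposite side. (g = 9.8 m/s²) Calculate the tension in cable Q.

T_Q ≈ 262 N

Weight W = 68 × 9.8 = 666.4 N acts straight down.
Horizontal: T_P cos 67° = T_Q cos 30°  →  T_P = 2.216 T_Q.
Vertical: T_P sin 67° + T_Q sin 30° = 666.4.
Substituting the horizontal relation into the vertical equation gives 2.54 T_Q = 666.4, so T_Q = 262.3 N.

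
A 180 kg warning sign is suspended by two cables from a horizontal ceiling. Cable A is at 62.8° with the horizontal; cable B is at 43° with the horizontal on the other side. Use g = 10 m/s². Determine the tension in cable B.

Weight W = 180 × 10 = 1800 N acts straight down.
Horizontal: T_A cos 62.8° = T_B cos 43°  →  T_A = 1.6 T_B.
Vertical: T_A sin 62.8° + T_B sin 43° = 1800.
Substituting the horizontal relation into the vertical equation gives 2.105 T_B = 1800, so T_B = 855.1 N.

T_B ≈ 855 N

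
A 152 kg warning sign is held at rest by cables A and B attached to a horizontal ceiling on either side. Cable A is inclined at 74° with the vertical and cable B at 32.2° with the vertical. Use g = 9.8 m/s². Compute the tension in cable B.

Angles from the horizontal: cable A is 90° − 74° = 16°, cable B is 90° − 32.2° = 57.8°.
Weight W = 152 × 9.8 = 1490 N acts straight down.
Horizontal: T_A cos 16° = T_B cos 57.8°  →  T_A = 0.5544 T_B.
Vertical: T_A sin 16° + T_B sin 57.8° = 1490.
Substituting the horizontal relation into the vertical equation gives 0.999 T_B = 1490, so T_B = 1491 N.

T_B ≈ 1490 N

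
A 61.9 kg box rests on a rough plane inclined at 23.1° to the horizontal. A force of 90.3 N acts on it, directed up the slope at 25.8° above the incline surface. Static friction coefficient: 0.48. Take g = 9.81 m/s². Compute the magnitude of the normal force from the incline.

Axes along / perpendicular to the incline. W sin 23.1° = 238.2 N down-slope; W cos 23.1° = 558.6 N into the surface.
Perpendicular: N = W cos 23.1° − P sin 25.8° = 558.6 − 39.3 = 519.3 N.
Along incline: P cos 25.8° + f = W sin 23.1° (friction acts up-slope) → f = 238.2 − 81.3 = 156.9 N.
|f| = 156.9 N ≤ μN = 249.2 N, so the box is indeed static.

N ≈ 519 N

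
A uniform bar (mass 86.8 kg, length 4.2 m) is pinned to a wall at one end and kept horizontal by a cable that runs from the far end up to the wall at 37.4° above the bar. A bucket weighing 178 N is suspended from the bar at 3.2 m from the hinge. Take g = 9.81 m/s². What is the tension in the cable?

Take torques about the hinge: T sin 37.4° · 4.2 = 86.8×9.81×2.1 + 178×3.2 = 2357.8 N·m.
So T = 2357.8 / (0.6074 × 4.2) = 924.26 N.

T ≈ 924 N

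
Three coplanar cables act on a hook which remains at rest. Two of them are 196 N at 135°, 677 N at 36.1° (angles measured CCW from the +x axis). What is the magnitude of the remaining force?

F ≈ 675 N

Sum the known components: ΣF_x = 408.4 N, ΣF_y = 537.5 N.
For equilibrium the remaining force must supply (−ΣF_x, −ΣF_y) = (-408.4, -537.5) N.
Magnitude = √((-408.4)² + (-537.5)²) = 675 N; direction = atan2(-537.5, -408.4) = 232.8°.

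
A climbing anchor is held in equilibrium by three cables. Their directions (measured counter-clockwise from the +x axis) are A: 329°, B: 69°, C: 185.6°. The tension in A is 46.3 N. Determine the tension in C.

T_C ≈ 51 N

Resolve: ΣF_x = 46.3 cos 329° + T_B cos 69° + T_C cos 185.6° = 0.
        ΣF_y = 46.3 sin 329° + T_B sin 69° + T_C sin 185.6° = 0.
The known terms sum to (39.69, -23.85) N, so 0.3584 T_B − 0.9952 T_C = -39.69 and 0.9336 T_B − 0.0976 T_C = 23.85.
Solving simultaneously: T_B = 30.87 N, T_C = 50.99 N.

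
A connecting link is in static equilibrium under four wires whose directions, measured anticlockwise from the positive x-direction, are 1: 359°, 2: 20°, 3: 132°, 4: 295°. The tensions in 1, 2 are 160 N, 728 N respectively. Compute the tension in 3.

Resolve: ΣF_x = 160 cos 359° + 728 cos 20° + T_3 cos 132° + T_4 cos 295° = 0.
        ΣF_y = 160 sin 359° + 728 sin 20° + T_3 sin 132° + T_4 sin 295° = 0.
The known terms sum to (844.1, 246.2) N, so -0.6691 T_3 + 0.4226 T_4 = -844.1 and 0.7431 T_3 − 0.9063 T_4 = -246.2.
Solving simultaneously: T_3 = 2972 N, T_4 = 2709 N.

T_3 ≈ 2970 N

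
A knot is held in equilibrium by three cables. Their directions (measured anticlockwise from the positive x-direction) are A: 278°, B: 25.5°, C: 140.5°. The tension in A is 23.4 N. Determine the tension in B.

Resolve: ΣF_x = 23.4 cos 278° + T_B cos 25.5° + T_C cos 140.5° = 0.
        ΣF_y = 23.4 sin 278° + T_B sin 25.5° + T_C sin 140.5° = 0.
The known terms sum to (3.257, -23.17) N, so 0.9026 T_B − 0.7716 T_C = -3.257 and 0.4305 T_B + 0.6361 T_C = 23.17.
Solving simultaneously: T_B = 17.44 N, T_C = 24.62 N.

T_B ≈ 17.4 N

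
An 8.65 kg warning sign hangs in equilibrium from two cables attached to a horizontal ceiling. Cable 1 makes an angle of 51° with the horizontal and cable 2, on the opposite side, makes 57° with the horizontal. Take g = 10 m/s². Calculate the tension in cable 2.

T_2 ≈ 57.2 N

Weight W = 8.65 × 10 = 86.5 N acts straight down.
Horizontal: T_1 cos 51° = T_2 cos 57°  →  T_1 = 0.8654 T_2.
Vertical: T_1 sin 51° + T_2 sin 57° = 86.5.
Substituting the horizontal relation into the vertical equation gives 1.511 T_2 = 86.5, so T_2 = 57.24 N.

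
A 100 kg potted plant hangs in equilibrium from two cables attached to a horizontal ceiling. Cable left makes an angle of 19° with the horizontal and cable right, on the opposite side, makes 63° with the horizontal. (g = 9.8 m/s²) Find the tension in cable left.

T_left ≈ 449 N

Weight W = 100 × 9.8 = 980 N acts straight down.
Horizontal: T_left cos 19° = T_right cos 63°  →  T_right = 2.083 T_left.
Vertical: T_left sin 19° + T_right sin 63° = 980.
Substituting the horizontal relation into the vertical equation gives 2.181 T_left = 980, so T_left = 449.3 N.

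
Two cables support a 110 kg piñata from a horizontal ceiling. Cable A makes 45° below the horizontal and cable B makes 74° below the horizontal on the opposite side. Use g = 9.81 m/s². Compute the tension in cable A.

Weight W = 110 × 9.81 = 1079 N acts straight down.
Horizontal: T_A cos 45° = T_B cos 74°  →  T_B = 2.565 T_A.
Vertical: T_A sin 45° + T_B sin 74° = 1079.
Substituting the horizontal relation into the vertical equation gives 3.173 T_A = 1079, so T_A = 340.1 N.

T_A ≈ 340 N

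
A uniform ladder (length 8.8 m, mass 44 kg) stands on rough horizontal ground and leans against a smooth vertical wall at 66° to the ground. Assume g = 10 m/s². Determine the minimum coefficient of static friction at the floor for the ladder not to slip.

ΣF_y = 0: N_floor = 44×10 = 440 N.
Torques about the foot: N_wall · 8.8 sin 66° = 44×10×4.4 cos 66° → N_wall = 97.95 N.
ΣF_x = 0: f_floor = N_wall = 97.95 N.
μ_min = f_floor / N_floor = 97.95 / 440 = 0.2226.

μ_min ≈ 0.223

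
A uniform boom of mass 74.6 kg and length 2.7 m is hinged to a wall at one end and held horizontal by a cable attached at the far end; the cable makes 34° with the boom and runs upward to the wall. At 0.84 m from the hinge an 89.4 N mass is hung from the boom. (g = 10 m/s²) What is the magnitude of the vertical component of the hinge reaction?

|H_y| ≈ 435 N

Take torques about the hinge: T sin 34° · 2.7 = 74.6×10×1.35 + 89.4×0.84 = 1082.2 N·m.
So T = 1082.2 / (0.5592 × 2.7) = 716.77 N.
ΣF_y = 0: H_y = (74.6×10 + 89.4) − T sin 34° = 835.4 − 400.81 = 434.59 N.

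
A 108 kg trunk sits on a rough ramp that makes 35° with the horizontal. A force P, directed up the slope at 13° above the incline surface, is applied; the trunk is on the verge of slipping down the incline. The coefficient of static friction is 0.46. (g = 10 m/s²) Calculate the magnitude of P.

On the verge of sliding down the incline, friction equals μN and acts up the slope.
Perpendicular: N + P sin 13° = W cos 35° = 884.7 N.
Along incline: P cos 13° + μN = W sin 35° with W sin 35° = 619.5 N.
Solving the pair for P and N: P = 244 N, N = 829.8 N (and f = μN = 381.7 N).

P ≈ 244 N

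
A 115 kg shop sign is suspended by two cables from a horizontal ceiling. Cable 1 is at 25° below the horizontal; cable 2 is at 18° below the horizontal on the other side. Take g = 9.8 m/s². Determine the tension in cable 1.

T_1 ≈ 1570 N

Weight W = 115 × 9.8 = 1127 N acts straight down.
Horizontal: T_1 cos 25° = T_2 cos 18°  →  T_2 = 0.9529 T_1.
Vertical: T_1 sin 25° + T_2 sin 18° = 1127.
Substituting the horizontal relation into the vertical equation gives 0.7171 T_1 = 1127, so T_1 = 1572 N.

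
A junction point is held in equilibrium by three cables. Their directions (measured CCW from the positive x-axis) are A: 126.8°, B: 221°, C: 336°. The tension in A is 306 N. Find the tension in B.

Resolve: ΣF_x = 306 cos 126.8° + T_B cos 221° + T_C cos 336° = 0.
        ΣF_y = 306 sin 126.8° + T_B sin 221° + T_C sin 336° = 0.
The known terms sum to (-183.3, 245) N, so -0.7547 T_B + 0.9135 T_C = 183.3 and -0.6561 T_B − 0.4067 T_C = -245.
Solving simultaneously: T_B = 164.7 N, T_C = 336.7 N.

T_B ≈ 165 N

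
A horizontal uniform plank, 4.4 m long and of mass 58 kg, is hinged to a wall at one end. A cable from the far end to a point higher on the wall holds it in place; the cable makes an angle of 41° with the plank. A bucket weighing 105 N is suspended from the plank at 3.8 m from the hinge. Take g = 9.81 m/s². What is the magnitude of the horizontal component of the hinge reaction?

H_x ≈ 432 N

Take torques about the hinge: T sin 41° · 4.4 = 58×9.81×2.2 + 105×3.8 = 1650.8 N·m.
So T = 1650.8 / (0.6561 × 4.4) = 571.86 N.
ΣF_x = 0: H_x = T cos 41° = 431.59 N.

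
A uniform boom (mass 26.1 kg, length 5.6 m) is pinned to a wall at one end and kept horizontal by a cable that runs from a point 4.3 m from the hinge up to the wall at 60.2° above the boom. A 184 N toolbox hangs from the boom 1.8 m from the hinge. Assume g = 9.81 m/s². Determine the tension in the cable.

T ≈ 281 N

Take torques about the hinge: T sin 60.2° · 4.3 = 26.1×9.81×2.8 + 184×1.8 = 1048.1 N·m.
So T = 1048.1 / (0.8678 × 4.3) = 280.89 N.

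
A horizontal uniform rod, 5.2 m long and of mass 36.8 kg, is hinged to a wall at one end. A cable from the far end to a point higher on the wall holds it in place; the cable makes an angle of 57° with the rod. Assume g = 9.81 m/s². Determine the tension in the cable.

T ≈ 215 N

Take torques about the hinge: T sin 57° · 5.2 = 36.8×9.81×2.6 = 938.62 N·m.
So T = 938.62 / (0.8387 × 5.2) = 215.23 N.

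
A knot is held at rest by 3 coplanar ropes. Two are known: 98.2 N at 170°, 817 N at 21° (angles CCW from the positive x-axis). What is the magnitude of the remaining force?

Sum the known components: ΣF_x = 666 N, ΣF_y = 309.8 N.
For equilibrium the remaining force must supply (−ΣF_x, −ΣF_y) = (-666, -309.8) N.
Magnitude = √((-666)² + (-309.8)²) = 734.6 N; direction = atan2(-309.8, -666) = 204.9°.

F ≈ 735 N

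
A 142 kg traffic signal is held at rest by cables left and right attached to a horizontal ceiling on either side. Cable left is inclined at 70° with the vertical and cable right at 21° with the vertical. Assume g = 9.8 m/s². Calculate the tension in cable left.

T_left ≈ 499 N

Angles from the horizontal: cable left is 90° − 70° = 20°, cable right is 90° − 21° = 69°.
Weight W = 142 × 9.8 = 1392 N acts straight down.
Horizontal: T_left cos 20° = T_right cos 69°  →  T_right = 2.622 T_left.
Vertical: T_left sin 20° + T_right sin 69° = 1392.
Substituting the horizontal relation into the vertical equation gives 2.79 T_left = 1392, so T_left = 498.8 N.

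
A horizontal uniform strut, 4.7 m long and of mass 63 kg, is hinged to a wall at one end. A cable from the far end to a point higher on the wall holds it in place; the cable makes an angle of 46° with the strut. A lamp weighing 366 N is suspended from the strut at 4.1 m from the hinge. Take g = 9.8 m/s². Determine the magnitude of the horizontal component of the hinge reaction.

Take torques about the hinge: T sin 46° · 4.7 = 63×9.8×2.35 + 366×4.1 = 2951.5 N·m.
So T = 2951.5 / (0.7193 × 4.7) = 872.99 N.
ΣF_x = 0: H_x = T cos 46° = 606.43 N.

H_x ≈ 606 N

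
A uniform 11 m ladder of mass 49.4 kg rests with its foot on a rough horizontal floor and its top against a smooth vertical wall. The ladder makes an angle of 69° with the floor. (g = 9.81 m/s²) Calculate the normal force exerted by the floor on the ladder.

ΣF_y = 0: N_floor = 49.4×9.81 = 484.61 N.

N_floor ≈ 485 N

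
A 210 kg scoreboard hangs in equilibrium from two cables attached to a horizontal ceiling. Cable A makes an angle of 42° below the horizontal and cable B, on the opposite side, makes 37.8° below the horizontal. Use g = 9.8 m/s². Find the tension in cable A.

Weight W = 210 × 9.8 = 2058 N acts straight down.
Horizontal: T_A cos 42° = T_B cos 37.8°  →  T_B = 0.9405 T_A.
Vertical: T_A sin 42° + T_B sin 37.8° = 2058.
Substituting the horizontal relation into the vertical equation gives 1.246 T_A = 2058, so T_A = 1652 N.

T_A ≈ 1650 N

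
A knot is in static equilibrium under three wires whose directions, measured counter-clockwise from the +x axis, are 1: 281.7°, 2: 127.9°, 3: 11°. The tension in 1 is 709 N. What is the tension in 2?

T_2 ≈ 795 N

Resolve: ΣF_x = 709 cos 281.7° + T_2 cos 127.9° + T_3 cos 11° = 0.
        ΣF_y = 709 sin 281.7° + T_2 sin 127.9° + T_3 sin 11° = 0.
The known terms sum to (143.8, -694.3) N, so -0.6143 T_2 + 0.9816 T_3 = -143.8 and 0.7891 T_2 + 0.1908 T_3 = 694.3.
Solving simultaneously: T_2 = 795 N, T_3 = 351 N.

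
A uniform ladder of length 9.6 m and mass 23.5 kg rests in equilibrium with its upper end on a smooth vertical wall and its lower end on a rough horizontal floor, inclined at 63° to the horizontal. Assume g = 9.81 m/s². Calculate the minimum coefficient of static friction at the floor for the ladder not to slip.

ΣF_y = 0: N_floor = 23.5×9.81 = 230.54 N.
Torques about the foot: N_wall · 9.6 sin 63° = 23.5×9.81×4.8 cos 63° → N_wall = 58.732 N.
ΣF_x = 0: f_floor = N_wall = 58.732 N.
μ_min = f_floor / N_floor = 58.732 / 230.54 = 0.2548.

μ_min ≈ 0.255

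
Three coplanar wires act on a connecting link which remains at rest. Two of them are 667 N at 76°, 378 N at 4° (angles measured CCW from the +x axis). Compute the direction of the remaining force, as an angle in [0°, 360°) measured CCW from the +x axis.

θ ≈ 231°

Sum the known components: ΣF_x = 538.4 N, ΣF_y = 673.6 N.
For equilibrium the remaining force must supply (−ΣF_x, −ΣF_y) = (-538.4, -673.6) N.
Magnitude = √((-538.4)² + (-673.6)²) = 862.3 N; direction = atan2(-673.6, -538.4) = 231.4°.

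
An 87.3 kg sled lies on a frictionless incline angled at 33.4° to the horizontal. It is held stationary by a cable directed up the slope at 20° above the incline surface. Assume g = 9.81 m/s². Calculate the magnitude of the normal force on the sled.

Take axes along and perpendicular to the incline. Weight components: W sin 33.4° = 471.4 N down-slope, W cos 33.4° = 715 N into the surface.
Along incline: T cos 20° = W sin 33.4° → T = 501.7 N.
Perpendicular: N = W cos 33.4° − T sin 20° = 543.4 N.

N ≈ 543 N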